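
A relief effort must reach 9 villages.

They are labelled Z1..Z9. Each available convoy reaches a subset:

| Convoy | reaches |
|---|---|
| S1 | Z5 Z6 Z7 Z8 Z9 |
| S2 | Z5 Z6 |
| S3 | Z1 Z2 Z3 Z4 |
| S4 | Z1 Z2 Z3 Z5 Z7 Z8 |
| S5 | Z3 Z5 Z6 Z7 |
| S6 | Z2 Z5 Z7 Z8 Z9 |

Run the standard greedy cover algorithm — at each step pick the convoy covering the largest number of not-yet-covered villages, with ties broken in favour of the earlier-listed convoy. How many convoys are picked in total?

Greedy: pick S4 (covers 6 new) → pick S1 (covers 2 new) → pick S3 (covers 1 new). Total picks: 3.
(The true minimum cover uses only 2 convoys, so greedy is not optimal here.)

3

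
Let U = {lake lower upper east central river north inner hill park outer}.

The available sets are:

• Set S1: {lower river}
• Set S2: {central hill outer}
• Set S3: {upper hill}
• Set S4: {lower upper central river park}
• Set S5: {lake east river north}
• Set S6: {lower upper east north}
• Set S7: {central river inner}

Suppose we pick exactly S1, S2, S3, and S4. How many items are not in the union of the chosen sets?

Union of S1, S2, S3, S4 = {lower, upper, central, river, hill, park, outer}.
Not covered: lake, east, north, inner — 4 items.

4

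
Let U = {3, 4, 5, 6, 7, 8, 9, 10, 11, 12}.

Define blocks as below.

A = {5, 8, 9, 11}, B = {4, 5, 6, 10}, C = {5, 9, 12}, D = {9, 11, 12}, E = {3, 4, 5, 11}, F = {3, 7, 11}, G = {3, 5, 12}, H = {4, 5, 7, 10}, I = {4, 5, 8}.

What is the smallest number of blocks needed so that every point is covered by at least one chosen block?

A and B and D and F together: A ∪ B ∪ D ∪ F = {3, 4, 5, 6, 7, 8, 9, 10, 11, 12} — every point is covered.
No 3 of the 9 blocks cover everything (all 84 combinations miss at least one point), so 4 is optimal.

4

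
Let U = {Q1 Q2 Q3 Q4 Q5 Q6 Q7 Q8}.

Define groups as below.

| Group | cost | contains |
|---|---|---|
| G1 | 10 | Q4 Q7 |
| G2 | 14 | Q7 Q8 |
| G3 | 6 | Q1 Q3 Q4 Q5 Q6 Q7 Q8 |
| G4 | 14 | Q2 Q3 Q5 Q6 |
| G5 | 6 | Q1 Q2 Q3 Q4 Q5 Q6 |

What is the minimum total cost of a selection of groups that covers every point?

G3, G5 together cover every point (G3 ∪ G5 = {Q1, Q2, Q3, Q4, Q5, Q6, Q7, Q8}); total cost 6 + 6 = 12.
No covering selection has total cost below 12.

12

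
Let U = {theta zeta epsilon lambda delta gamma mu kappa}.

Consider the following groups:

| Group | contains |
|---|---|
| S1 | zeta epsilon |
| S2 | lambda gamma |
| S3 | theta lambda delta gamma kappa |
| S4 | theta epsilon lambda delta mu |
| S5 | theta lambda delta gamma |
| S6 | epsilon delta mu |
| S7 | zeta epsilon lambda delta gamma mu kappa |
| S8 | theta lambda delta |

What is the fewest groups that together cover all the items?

2

Take {S4, S7}. Their union is {theta, zeta, epsilon, lambda, delta, gamma, mu, kappa}, which is all 8 items.
No single group has all 8 items (the largest, S7, has 7), so 2 is optimal.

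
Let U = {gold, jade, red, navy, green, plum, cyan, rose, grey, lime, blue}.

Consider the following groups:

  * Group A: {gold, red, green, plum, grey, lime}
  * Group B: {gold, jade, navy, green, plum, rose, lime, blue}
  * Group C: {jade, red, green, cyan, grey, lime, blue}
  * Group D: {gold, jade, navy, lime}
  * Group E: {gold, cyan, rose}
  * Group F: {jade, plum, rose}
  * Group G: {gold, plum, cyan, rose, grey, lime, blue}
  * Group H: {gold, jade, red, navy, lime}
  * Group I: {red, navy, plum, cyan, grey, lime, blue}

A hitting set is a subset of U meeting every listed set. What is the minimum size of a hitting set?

2

The 2 items {rose, lime} hit every group.
No single item lies in every group, so at least 2 are needed and 2 is optimal.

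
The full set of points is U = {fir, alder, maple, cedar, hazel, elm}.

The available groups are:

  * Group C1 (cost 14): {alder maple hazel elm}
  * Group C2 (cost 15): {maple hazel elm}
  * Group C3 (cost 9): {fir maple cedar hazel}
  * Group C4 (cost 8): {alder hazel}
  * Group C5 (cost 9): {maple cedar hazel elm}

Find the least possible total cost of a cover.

C1, C3 together cover every point (C1 ∪ C3 = {fir, alder, maple, cedar, hazel, elm}); total cost 14 + 9 = 23.
No covering selection has total cost below 23.

23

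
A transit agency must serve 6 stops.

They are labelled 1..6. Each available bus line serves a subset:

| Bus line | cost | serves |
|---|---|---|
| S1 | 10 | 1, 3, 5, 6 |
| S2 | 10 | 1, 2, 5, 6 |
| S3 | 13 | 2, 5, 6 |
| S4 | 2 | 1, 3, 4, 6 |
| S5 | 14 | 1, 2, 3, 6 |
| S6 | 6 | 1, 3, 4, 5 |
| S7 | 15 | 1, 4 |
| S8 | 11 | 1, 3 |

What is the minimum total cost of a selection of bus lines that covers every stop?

S2, S4 together cover every stop (S2 ∪ S4 = {1, 2, 3, 4, 5, 6}); total cost 10 + 2 = 12.
No covering selection has total cost below 12.

12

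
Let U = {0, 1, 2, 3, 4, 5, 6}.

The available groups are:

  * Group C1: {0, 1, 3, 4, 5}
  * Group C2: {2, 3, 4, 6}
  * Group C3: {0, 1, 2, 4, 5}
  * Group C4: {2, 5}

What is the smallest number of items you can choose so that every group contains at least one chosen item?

2

H = {1, 2} meets every group (each contains at least one member of H), and |H| = 2.
No single item lies in every group, so at least 2 are needed and 2 is optimal.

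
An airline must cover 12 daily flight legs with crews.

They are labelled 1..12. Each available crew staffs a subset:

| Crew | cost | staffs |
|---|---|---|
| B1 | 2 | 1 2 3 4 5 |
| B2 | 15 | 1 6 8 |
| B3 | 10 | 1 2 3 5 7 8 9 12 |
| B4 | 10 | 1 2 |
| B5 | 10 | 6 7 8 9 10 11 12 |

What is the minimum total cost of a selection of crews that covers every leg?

B1, B5 together cover every leg (B1 ∪ B5 = {1, 2, 3, 4, 5, 6, 7, 8, 9, 10, 11, 12}); total cost 2 + 10 = 12.
No covering selection has total cost below 12.

12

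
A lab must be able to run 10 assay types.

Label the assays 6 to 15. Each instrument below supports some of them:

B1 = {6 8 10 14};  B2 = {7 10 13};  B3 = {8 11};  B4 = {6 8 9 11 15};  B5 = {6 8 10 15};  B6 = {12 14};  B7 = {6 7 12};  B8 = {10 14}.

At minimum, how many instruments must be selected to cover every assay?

3

Take {B2, B4, B6}. Their union is {6, 7, 8, 9, 10, 11, 12, 13, 14, 15}, which is all 10 assays.
Only B4 contains 9, so B4 is forced; the remaining 5 assays need at least 2 more instruments (each remaining instrument adds at most 3) — so at least 3 instruments are needed, and 3 is optimal.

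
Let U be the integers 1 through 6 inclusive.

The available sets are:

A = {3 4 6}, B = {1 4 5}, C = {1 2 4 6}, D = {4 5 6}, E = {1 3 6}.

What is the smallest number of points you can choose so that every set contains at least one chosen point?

The 2 points {1, 4} hit every set.
No single point lies in every set, so at least 2 are needed and 2 is optimal.

2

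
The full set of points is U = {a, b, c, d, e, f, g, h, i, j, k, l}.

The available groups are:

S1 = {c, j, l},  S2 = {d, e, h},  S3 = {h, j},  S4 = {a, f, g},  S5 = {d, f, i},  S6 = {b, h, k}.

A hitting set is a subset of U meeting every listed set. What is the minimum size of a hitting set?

3

T = {f, h, j} meets every group (each contains at least one member of T), and |T| = 3.
The groups S1, S5, S6 are pairwise disjoint, so any hitting set needs a separate point for each — at least 3. Hence 3 is optimal.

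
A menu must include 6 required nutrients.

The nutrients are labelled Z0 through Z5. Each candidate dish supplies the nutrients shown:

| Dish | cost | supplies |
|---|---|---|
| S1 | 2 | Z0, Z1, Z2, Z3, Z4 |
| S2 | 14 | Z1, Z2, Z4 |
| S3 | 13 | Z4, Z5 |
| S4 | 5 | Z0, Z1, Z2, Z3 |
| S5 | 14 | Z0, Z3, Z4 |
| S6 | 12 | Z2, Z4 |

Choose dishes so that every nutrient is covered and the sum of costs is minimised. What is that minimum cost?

S1, S3 together cover every nutrient (S1 ∪ S3 = {Z0, Z1, Z2, Z3, Z4, Z5}); total cost 2 + 13 = 15.
No covering selection has total cost below 15.

15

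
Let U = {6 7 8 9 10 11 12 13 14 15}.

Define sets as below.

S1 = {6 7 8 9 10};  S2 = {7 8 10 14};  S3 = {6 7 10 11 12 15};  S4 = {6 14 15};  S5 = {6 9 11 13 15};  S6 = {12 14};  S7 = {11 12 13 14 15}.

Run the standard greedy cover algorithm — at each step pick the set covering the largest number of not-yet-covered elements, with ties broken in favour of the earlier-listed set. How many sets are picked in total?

Greedy: pick S3 (covers 6 new) → pick S1 (covers 2 new) → pick S7 (covers 2 new). Total picks: 3.
(The true minimum cover uses only 2 sets, so greedy is not optimal here.)

3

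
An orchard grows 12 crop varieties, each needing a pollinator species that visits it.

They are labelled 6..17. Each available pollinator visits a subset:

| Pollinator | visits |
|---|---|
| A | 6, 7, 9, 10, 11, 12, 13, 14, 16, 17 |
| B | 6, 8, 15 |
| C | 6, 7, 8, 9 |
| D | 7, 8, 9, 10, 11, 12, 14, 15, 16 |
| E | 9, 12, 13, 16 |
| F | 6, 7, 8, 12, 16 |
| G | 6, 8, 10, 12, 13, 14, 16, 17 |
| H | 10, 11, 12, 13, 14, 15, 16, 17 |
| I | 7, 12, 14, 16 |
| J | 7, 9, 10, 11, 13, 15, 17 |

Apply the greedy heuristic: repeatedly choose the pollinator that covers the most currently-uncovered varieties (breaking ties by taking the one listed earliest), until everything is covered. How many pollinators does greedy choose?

2

Greedy: pick A (covers 10 new) → pick B (covers 2 new). Total picks: 2.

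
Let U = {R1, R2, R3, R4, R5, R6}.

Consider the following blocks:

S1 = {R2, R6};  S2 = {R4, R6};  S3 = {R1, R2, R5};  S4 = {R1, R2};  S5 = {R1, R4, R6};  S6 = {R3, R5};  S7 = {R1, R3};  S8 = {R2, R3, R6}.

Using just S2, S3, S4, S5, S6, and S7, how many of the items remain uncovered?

0

Union of S2, S3, S4, S5, S6, S7 = {R1, R2, R3, R4, R5, R6} — that's every item, so 0 are uncovered.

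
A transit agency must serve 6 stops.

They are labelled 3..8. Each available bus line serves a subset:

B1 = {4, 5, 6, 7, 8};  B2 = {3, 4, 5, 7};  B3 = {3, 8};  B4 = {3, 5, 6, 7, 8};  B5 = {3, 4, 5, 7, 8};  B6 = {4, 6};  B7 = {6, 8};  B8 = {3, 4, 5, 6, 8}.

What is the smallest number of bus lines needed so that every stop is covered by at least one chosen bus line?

2

B4 and B8 together: B4 ∪ B8 = {3, 4, 5, 6, 7, 8} — every stop is covered.
No single bus line has all 6 stops (the largest, B1, has 5), so 2 is optimal.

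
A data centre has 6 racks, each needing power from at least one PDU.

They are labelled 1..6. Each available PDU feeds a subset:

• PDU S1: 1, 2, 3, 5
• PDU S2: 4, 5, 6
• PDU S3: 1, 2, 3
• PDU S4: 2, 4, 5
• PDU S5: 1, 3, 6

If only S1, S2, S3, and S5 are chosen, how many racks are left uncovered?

Union of S1, S2, S3, S5 = {1, 2, 3, 4, 5, 6} — that's every rack, so 0 are uncovered.

0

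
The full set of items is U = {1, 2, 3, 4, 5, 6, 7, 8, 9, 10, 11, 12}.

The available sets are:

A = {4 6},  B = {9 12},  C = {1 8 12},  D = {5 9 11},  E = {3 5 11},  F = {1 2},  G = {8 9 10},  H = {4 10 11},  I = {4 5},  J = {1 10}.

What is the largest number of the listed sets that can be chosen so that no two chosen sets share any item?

A, E, F, G are pairwise disjoint (A={4,6}; E={3,5,11}; F={1,2}; G={8,9,10}).
Every remaining set overlaps one of these, and no 5 of the listed sets are pairwise disjoint, so 4 is the maximum.

4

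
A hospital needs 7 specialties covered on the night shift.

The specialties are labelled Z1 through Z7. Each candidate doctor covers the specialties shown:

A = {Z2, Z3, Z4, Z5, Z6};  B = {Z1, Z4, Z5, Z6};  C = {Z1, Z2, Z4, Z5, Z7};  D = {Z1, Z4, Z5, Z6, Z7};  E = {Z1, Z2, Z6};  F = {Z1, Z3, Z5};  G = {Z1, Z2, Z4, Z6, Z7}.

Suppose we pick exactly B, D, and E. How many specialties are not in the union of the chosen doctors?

Union of B, D, E = {Z1, Z2, Z4, Z5, Z6, Z7}.
Not covered: Z3 — 1 specialty.

1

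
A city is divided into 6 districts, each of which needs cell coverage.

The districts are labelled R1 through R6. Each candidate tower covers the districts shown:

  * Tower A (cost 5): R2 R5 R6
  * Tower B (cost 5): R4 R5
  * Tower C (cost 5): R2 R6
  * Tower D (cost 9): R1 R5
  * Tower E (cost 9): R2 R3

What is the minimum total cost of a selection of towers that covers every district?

A, B, D, E together cover every district (A ∪ B ∪ D ∪ E = {R1, R2, R3, R4, R5, R6}); total cost 5 + 5 + 9 + 9 = 28.
No covering selection has total cost below 28.

28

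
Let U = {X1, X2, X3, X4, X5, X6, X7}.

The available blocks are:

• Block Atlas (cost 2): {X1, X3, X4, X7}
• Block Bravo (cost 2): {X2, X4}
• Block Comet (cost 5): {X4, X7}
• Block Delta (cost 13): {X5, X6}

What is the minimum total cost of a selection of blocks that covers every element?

Atlas, Bravo, Delta together cover every element (Atlas ∪ Bravo ∪ Delta = {X1, X2, X3, X4, X5, X6, X7}); total cost 2 + 2 + 13 = 17.
No covering selection has total cost below 17.

17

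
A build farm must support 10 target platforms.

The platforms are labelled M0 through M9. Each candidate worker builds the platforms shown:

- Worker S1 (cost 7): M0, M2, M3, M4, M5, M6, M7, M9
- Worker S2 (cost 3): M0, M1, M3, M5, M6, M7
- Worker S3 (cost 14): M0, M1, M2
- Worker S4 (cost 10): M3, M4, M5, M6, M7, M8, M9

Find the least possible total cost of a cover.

S1, S2, S4 together cover every platform (S1 ∪ S2 ∪ S4 = {M0, M1, M2, M3, M4, M5, M6, M7, M8, M9}); total cost 7 + 3 + 10 = 20.
No covering selection has total cost below 20.

20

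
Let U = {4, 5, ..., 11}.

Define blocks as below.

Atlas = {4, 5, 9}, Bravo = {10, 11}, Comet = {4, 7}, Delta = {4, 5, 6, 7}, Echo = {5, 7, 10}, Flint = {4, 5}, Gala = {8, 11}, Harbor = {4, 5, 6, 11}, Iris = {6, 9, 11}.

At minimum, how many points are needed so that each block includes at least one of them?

3

The 3 points {4, 5, 11} hit every block.
No choice of 2 points meets every block, so 3 is the minimum.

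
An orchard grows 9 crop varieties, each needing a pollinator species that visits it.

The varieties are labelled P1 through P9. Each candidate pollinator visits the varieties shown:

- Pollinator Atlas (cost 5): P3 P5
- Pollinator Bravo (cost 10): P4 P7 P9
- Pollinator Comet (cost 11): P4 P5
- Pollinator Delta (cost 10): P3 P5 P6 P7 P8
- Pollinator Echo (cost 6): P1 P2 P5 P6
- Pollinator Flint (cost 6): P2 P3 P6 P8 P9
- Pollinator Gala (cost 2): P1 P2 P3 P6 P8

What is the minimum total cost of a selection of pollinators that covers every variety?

Atlas, Bravo, Gala together cover every variety (Atlas ∪ Bravo ∪ Gala = {P1, P2, P3, P4, P5, P6, P7, P8, P9}); total cost 5 + 10 + 2 = 17.
No covering selection has total cost below 17.

17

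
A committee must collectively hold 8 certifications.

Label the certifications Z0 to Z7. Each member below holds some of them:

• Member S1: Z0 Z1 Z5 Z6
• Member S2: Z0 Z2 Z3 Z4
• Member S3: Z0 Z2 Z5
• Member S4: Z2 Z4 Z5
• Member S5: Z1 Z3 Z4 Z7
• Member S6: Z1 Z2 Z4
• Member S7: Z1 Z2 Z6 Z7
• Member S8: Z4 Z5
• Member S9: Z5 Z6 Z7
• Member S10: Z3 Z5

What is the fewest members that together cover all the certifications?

Take {S2, S7, S8}. Their union is {Z0, Z1, Z2, Z3, Z4, Z5, Z6, Z7}, which is all 8 certifications.
No 2 of the 10 members cover everything (all 45 combinations miss at least one certification), so 3 is optimal.

3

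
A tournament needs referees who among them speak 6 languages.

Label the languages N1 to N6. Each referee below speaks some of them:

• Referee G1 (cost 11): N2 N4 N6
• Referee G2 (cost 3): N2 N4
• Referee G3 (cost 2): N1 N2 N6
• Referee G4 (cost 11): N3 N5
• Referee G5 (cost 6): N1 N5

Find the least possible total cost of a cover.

16

G2, G3, G4 together cover every language (G2 ∪ G3 ∪ G4 = {N1, N2, N3, N4, N5, N6}); total cost 3 + 2 + 11 = 16.
No covering selection has total cost below 16.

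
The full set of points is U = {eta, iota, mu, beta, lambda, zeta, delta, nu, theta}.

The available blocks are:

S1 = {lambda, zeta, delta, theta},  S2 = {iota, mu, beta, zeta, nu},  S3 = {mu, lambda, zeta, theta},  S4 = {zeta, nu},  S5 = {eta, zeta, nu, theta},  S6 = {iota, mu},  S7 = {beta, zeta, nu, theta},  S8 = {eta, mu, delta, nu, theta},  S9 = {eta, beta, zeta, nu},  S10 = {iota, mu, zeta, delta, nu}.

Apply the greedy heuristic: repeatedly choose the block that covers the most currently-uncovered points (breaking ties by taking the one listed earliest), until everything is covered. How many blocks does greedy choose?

Greedy: pick S2 (covers 5 new) → pick S1 (covers 3 new) → pick S5 (covers 1 new). Total picks: 3.

3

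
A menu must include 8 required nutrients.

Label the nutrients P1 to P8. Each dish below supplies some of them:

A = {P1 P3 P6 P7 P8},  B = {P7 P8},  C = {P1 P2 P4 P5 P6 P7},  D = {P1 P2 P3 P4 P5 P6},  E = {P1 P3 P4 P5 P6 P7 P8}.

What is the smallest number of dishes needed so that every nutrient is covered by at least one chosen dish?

2

Take {C, E}. Their union is {P1, P2, P3, P4, P5, P6, P7, P8}, which is all 8 nutrients.
No single dish has all 8 nutrients (the largest, E, has 7), so 2 is optimal.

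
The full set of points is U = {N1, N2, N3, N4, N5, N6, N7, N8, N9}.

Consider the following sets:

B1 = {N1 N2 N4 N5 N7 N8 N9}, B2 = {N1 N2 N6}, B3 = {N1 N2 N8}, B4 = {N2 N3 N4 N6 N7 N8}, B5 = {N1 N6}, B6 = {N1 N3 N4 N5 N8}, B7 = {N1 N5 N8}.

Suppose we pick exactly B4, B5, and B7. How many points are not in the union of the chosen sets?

1

Union of B4, B5, B7 = {N1, N2, N3, N4, N5, N6, N7, N8}.
Not covered: N9 — 1 point.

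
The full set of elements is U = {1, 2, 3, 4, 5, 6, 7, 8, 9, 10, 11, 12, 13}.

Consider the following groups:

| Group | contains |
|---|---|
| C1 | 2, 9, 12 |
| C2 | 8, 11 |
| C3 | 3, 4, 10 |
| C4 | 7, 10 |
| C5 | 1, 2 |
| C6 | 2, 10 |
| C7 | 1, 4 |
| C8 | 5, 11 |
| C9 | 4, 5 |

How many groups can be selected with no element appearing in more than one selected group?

4

C2, C4, C5, C9 are pairwise disjoint (C2={8,11}; C4={7,10}; C5={1,2}; C9={4,5}).
Every remaining group overlaps one of these, and no 5 of the listed groups are pairwise disjoint, so 4 is the maximum.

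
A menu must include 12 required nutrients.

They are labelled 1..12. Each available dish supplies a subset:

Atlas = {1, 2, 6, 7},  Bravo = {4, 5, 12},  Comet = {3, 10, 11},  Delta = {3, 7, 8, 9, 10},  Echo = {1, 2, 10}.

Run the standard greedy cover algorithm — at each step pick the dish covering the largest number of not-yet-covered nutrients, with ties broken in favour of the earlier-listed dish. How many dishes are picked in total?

Greedy: pick Delta (covers 5 new) → pick Atlas (covers 3 new) → pick Bravo (covers 3 new) → pick Comet (covers 1 new). Total picks: 4.

4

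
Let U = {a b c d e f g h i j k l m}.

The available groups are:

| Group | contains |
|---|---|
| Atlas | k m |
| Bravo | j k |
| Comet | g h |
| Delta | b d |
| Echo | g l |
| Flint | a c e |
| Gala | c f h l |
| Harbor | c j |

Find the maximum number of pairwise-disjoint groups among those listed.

Bravo, Delta, Echo, Flint are pairwise disjoint (Bravo={j,k}; Delta={b,d}; Echo={g,l}; Flint={a,c,e}).
Every remaining group overlaps one of these, and no 5 of the listed groups are pairwise disjoint, so 4 is the maximum.

4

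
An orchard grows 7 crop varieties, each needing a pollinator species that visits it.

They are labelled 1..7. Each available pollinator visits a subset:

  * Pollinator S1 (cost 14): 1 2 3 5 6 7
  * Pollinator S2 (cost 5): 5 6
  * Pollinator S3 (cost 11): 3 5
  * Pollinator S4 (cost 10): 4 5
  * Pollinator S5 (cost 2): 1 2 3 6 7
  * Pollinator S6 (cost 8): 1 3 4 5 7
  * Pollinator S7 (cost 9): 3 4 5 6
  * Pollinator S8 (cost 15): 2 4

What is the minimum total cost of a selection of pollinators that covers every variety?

S5, S6 together cover every variety (S5 ∪ S6 = {1, 2, 3, 4, 5, 6, 7}); total cost 2 + 8 = 10.
No covering selection has total cost below 10.

10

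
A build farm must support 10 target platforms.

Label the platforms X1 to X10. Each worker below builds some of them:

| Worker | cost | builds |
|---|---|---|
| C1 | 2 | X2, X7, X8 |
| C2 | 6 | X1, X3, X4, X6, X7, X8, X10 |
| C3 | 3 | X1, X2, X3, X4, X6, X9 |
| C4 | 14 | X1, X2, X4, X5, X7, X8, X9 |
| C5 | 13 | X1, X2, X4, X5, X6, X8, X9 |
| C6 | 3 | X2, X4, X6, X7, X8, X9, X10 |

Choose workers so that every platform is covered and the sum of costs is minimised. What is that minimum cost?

19

C2, C5 together cover every platform (C2 ∪ C5 = {X1, X2, X3, X4, X5, X6, X7, X8, X9, X10}); total cost 6 + 13 = 19.
No covering selection has total cost below 19.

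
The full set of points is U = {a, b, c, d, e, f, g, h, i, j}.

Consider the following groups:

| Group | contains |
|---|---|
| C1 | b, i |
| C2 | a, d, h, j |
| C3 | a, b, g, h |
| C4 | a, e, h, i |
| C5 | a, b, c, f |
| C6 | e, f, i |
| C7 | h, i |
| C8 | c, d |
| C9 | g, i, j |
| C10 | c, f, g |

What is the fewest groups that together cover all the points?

C3 and C6 and C8 and C9 together: C3 ∪ C6 ∪ C8 ∪ C9 = {a, b, c, d, e, f, g, h, i, j} — every point is covered.
No 3 of the 10 groups cover everything (all 120 combinations miss at least one point), so 4 is optimal.

4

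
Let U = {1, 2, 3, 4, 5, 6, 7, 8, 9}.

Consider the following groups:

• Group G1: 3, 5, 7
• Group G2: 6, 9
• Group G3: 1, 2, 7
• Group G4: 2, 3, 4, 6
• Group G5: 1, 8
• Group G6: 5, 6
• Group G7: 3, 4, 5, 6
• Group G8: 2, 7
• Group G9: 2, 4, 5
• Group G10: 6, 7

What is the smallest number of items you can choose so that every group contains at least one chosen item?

4

H = {1, 5, 6, 7} meets every group (each contains at least one member of H), and |H| = 4.
No choice of 3 items meets every group, so 4 is the minimum.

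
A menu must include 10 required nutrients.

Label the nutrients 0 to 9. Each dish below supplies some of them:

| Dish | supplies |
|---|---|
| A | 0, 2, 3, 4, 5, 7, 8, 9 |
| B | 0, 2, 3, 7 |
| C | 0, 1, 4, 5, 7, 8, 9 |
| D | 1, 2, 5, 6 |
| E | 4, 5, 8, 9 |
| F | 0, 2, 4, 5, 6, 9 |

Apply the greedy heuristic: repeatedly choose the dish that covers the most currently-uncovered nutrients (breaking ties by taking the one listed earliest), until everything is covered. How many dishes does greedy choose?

2

Greedy: pick A (covers 8 new) → pick D (covers 2 new). Total picks: 2.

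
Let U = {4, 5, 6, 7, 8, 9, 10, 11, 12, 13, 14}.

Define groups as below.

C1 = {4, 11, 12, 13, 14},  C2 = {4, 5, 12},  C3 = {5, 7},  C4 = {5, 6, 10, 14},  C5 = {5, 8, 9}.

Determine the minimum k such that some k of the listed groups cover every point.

C1 and C3 and C4 and C5 together: C1 ∪ C3 ∪ C4 ∪ C5 = {4, 5, 6, 7, 8, 9, 10, 11, 12, 13, 14} — every point is covered.
No 3 of the 5 groups cover everything (all 10 combinations miss at least one point), so 4 is optimal.

4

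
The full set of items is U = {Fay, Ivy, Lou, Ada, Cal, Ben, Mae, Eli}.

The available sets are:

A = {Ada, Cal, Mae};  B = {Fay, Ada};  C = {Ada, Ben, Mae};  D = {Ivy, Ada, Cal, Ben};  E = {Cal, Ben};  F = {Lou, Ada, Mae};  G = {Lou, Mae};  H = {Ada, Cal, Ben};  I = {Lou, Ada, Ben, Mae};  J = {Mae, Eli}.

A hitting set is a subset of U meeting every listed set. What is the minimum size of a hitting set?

Take T = {Fay, Ben, Mae}. Each listed set contains at least one of these, so T is a hitting set of size 3.
The sets B, E, G are pairwise disjoint, so any hitting set needs a separate item for each — at least 3. Hence 3 is optimal.

3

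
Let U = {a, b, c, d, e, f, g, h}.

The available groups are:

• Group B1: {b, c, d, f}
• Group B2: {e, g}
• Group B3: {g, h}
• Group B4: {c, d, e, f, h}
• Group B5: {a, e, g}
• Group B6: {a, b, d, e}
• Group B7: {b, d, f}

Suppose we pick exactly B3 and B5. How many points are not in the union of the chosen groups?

Union of B3, B5 = {a, e, g, h}.
Not covered: b, c, d, f — 4 points.

4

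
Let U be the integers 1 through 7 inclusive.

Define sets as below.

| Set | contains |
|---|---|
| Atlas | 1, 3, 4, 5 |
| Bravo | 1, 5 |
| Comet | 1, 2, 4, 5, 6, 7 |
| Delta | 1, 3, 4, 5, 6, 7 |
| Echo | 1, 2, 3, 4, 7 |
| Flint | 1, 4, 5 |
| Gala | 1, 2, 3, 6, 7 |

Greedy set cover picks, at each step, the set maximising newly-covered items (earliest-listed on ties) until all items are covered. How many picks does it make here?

2

Greedy: pick Comet (covers 6 new) → pick Atlas (covers 1 new). Total picks: 2.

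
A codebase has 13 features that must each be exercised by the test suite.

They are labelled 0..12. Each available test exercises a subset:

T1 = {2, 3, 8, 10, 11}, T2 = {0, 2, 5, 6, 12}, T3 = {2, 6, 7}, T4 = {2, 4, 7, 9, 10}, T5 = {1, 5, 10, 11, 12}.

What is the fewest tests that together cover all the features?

Take {T1, T2, T4, T5}. Their union is {0, 1, 2, 3, 4, 5, 6, 7, 8, 9, 10, 11, 12}, which is all 13 features.
No 3 of the 5 tests cover everything (all 10 combinations miss at least one feature), so 4 is optimal.

4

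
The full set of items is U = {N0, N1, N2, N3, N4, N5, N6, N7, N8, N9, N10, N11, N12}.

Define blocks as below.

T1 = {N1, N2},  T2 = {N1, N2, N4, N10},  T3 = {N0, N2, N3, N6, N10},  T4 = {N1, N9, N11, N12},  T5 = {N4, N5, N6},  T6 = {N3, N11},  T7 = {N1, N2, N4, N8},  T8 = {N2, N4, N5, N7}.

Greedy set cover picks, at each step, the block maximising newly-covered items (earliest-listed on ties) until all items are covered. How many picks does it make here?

4

Greedy: pick T3 (covers 5 new) → pick T4 (covers 4 new) → pick T8 (covers 3 new) → pick T7 (covers 1 new). Total picks: 4.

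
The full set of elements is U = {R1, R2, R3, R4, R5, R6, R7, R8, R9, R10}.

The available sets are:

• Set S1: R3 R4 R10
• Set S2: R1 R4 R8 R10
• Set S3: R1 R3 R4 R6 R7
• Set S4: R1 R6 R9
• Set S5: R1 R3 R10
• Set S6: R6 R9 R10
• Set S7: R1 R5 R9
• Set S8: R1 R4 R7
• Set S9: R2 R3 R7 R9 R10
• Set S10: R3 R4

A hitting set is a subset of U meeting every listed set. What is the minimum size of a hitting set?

3

The 3 elements {R1, R4, R9} hit every set.
No choice of 2 elements meets every set, so 3 is the minimum.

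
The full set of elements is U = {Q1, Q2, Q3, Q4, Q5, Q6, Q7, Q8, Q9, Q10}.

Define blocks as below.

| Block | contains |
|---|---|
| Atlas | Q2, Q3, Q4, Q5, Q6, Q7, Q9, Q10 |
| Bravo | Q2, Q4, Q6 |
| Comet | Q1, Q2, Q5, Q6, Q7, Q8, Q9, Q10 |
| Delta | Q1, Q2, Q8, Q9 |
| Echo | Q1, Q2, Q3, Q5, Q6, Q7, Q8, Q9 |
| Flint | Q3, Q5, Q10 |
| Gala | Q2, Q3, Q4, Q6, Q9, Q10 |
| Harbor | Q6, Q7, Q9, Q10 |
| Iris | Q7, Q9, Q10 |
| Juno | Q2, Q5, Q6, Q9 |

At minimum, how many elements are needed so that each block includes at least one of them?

2

The 2 elements {Q2, Q10} hit every block.
The blocks Bravo, Flint are pairwise disjoint, so any hitting set needs a separate element for each — at least 2. Hence 2 is optimal.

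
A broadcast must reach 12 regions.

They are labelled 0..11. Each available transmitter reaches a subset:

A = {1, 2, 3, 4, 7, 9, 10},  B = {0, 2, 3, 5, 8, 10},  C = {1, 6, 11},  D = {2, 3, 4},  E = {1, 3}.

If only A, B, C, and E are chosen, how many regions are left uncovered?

Union of A, B, C, E = {0, 1, 2, 3, 4, 5, 6, 7, 8, 9, 10, 11} — that's every region, so 0 are uncovered.

0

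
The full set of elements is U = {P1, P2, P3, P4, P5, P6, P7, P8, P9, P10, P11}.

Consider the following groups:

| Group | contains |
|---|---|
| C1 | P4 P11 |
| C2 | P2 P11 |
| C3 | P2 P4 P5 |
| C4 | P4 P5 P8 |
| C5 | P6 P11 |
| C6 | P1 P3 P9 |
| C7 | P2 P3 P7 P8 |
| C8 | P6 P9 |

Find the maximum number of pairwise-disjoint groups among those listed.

C3, C5, C6 are pairwise disjoint (C3={P2,P4,P5}; C5={P6,P11}; C6={P1,P3,P9}).
Every remaining group overlaps one of these, and no 4 of the listed groups are pairwise disjoint, so 3 is the maximum.

3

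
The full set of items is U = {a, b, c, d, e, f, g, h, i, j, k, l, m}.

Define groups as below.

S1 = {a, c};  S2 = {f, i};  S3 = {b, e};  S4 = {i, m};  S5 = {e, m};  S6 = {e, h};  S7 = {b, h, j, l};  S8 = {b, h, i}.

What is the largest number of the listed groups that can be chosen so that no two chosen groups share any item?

S1, S2, S5, S7 are pairwise disjoint (S1={a,c}; S2={f,i}; S5={e,m}; S7={b,h,j,l}).
Every remaining group overlaps one of these, and no 5 of the listed groups are pairwise disjoint, so 4 is the maximum.

4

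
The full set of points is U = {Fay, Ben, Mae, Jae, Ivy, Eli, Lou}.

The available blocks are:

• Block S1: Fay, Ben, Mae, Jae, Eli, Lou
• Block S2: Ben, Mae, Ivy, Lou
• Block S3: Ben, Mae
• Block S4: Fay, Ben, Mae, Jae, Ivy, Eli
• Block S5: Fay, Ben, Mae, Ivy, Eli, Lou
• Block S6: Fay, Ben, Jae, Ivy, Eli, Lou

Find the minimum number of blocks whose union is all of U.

2

S2 and S4 together: S2 ∪ S4 = {Fay, Ben, Mae, Jae, Ivy, Eli, Lou} — every point is covered.
No single block has all 7 points (the largest, S1, has 6), so 2 is optimal.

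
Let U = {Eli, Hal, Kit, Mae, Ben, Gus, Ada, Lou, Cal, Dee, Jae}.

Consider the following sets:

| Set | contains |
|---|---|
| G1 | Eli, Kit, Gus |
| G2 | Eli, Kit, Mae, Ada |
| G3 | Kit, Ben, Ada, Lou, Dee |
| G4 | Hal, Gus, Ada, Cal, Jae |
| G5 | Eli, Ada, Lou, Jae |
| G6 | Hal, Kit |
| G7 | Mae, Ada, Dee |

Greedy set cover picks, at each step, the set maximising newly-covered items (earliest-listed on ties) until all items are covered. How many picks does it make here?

Greedy: pick G3 (covers 5 new) → pick G4 (covers 4 new) → pick G2 (covers 2 new). Total picks: 3.

3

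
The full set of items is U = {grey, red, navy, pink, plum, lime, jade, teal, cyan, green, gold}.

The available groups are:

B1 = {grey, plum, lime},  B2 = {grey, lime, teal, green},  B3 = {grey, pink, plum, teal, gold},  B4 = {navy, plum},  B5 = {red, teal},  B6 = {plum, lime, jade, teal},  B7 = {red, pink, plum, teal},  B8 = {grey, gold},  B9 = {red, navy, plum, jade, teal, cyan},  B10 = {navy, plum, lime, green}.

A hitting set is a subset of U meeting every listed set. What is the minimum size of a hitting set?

H = {grey, navy, teal} meets every group (each contains at least one member of H), and |H| = 3.
The groups B5, B8, B10 are pairwise disjoint, so any hitting set needs a separate item for each — at least 3. Hence 3 is optimal.

3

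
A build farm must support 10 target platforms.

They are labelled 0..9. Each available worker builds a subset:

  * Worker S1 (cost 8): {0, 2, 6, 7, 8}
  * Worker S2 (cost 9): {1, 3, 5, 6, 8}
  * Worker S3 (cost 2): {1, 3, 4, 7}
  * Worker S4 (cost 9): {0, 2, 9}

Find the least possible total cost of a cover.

S2, S3, S4 together cover every platform (S2 ∪ S3 ∪ S4 = {0, 1, 2, 3, 4, 5, 6, 7, 8, 9}); total cost 9 + 2 + 9 = 20.
The greedy pick S3, S1, S2, S4 costs 28; no covering selection beats 20.

20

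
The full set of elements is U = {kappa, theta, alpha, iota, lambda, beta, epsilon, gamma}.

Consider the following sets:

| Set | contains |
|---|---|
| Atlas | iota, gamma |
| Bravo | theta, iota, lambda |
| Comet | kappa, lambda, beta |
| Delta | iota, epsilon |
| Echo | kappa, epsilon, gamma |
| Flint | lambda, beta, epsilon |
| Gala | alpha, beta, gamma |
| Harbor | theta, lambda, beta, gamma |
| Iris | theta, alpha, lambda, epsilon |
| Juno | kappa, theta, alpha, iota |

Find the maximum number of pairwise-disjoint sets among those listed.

2

Atlas, Iris are pairwise disjoint (Atlas={iota,gamma}; Iris={theta,alpha,lambda,epsilon}).
Every remaining set overlaps one of these, and no 3 of the listed sets are pairwise disjoint, so 2 is the maximum.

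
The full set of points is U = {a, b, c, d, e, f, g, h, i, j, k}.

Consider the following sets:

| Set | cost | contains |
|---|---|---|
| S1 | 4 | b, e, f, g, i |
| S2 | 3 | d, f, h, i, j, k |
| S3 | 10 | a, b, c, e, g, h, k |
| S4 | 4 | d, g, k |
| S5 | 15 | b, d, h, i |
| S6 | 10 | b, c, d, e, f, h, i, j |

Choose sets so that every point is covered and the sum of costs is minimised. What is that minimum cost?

13

S2, S3 together cover every point (S2 ∪ S3 = {a, b, c, d, e, f, g, h, i, j, k}); total cost 3 + 10 = 13.
The greedy pick S2, S1, S3 costs 17; no covering selection beats 13.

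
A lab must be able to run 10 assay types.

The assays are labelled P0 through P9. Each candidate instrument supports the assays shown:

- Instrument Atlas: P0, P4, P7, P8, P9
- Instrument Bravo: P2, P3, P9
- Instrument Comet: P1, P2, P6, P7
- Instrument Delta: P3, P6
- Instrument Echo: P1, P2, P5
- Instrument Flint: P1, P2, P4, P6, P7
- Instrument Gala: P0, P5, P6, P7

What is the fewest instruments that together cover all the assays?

Take {Atlas, Delta, Echo}. Their union is {P0, P1, P2, P3, P4, P5, P6, P7, P8, P9}, which is all 10 assays.
Only Atlas contains P8, so Atlas is forced; the remaining 5 assays need at least 2 more instruments (each remaining instrument adds at most 3) — so at least 3 instruments are needed, and 3 is optimal.

3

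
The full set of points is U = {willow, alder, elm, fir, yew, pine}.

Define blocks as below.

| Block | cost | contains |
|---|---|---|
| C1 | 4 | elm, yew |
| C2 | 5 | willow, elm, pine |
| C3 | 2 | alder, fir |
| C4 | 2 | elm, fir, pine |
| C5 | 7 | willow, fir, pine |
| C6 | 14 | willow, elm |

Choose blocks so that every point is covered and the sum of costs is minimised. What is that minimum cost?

C1, C2, C3 together cover every point (C1 ∪ C2 ∪ C3 = {willow, alder, elm, fir, yew, pine}); total cost 4 + 5 + 2 = 11.
The greedy pick C4, C3, C1, C2 costs 13; no covering selection beats 11.

11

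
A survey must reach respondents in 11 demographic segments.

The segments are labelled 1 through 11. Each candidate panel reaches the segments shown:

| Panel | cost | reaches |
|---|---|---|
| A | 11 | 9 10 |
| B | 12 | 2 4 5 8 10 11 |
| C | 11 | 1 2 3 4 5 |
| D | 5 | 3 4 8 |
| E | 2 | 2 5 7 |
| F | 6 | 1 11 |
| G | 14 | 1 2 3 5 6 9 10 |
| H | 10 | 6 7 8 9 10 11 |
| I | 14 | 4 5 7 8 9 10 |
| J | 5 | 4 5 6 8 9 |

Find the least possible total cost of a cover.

C, H together cover every segment (C ∪ H = {1, 2, 3, 4, 5, 6, 7, 8, 9, 10, 11}); total cost 11 + 10 = 21.
The greedy pick E, J, F, D, H costs 28; no covering selection beats 21.

21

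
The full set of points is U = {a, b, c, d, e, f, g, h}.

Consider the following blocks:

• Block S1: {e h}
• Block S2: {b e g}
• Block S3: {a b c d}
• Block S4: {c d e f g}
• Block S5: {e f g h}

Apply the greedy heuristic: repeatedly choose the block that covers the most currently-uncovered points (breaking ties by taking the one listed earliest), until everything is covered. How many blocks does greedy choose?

Greedy: pick S4 (covers 5 new) → pick S3 (covers 2 new) → pick S1 (covers 1 new). Total picks: 3.
(The true minimum cover uses only 2 blocks, so greedy is not optimal here.)

3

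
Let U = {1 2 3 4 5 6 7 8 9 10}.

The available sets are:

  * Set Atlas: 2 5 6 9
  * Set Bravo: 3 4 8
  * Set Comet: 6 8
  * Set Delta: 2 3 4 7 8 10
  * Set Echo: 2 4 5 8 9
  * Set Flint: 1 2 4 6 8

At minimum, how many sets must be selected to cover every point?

3

Take {Atlas, Delta, Flint}. Their union is {1, 2, 3, 4, 5, 6, 7, 8, 9, 10}, which is all 10 points.
Only Flint contains 1, so Flint is forced; the remaining 5 points need at least 2 more sets (each remaining set adds at most 3) — so at least 3 sets are needed, and 3 is optimal.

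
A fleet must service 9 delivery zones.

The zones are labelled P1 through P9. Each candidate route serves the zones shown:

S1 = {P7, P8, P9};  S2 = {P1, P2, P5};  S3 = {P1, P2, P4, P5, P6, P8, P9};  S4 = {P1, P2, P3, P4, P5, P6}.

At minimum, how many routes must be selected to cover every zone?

S1 and S4 together: S1 ∪ S4 = {P1, P2, P3, P4, P5, P6, P7, P8, P9} — every zone is covered.
No single route has all 9 zones (the largest, S3, has 7), so 2 is optimal.

2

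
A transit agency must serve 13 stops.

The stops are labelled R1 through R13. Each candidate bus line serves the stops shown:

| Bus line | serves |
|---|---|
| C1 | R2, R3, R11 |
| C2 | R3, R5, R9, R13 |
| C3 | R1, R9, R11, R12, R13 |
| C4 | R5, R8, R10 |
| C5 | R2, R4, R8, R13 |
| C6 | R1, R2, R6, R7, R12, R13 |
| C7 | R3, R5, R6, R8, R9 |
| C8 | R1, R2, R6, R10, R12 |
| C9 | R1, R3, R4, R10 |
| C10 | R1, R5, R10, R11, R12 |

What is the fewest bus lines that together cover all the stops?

4

Take {C3, C4, C6, C9}. Their union is {R1, R2, R3, R4, R5, R6, R7, R8, R9, R10, R11, R12, R13}, which is all 13 stops.
No 3 of the 10 bus lines cover everything (all 120 combinations miss at least one stop), so 4 is optimal.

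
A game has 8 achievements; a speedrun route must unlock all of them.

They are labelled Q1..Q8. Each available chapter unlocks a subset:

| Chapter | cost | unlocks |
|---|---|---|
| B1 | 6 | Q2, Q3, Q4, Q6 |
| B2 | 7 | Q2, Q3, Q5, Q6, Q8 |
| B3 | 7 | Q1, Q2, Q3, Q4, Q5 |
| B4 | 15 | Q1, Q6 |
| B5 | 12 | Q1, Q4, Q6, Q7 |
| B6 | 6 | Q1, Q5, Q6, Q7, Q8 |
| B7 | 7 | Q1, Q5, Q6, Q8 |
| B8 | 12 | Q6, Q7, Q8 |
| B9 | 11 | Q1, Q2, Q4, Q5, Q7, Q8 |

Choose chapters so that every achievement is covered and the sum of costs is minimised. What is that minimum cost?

B1, B6 together cover every achievement (B1 ∪ B6 = {Q1, Q2, Q3, Q4, Q5, Q6, Q7, Q8}); total cost 6 + 6 = 12.
No covering selection has total cost below 12.

12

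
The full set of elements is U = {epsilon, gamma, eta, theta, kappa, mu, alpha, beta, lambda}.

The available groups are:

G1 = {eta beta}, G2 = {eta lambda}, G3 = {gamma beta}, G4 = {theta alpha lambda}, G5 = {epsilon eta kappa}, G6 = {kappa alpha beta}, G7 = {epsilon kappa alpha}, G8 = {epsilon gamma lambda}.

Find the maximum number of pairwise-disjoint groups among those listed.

3

G3, G4, G5 are pairwise disjoint (G3={gamma,beta}; G4={theta,alpha,lambda}; G5={epsilon,eta,kappa}).
Every remaining group overlaps one of these, and no 4 of the listed groups are pairwise disjoint, so 3 is the maximum.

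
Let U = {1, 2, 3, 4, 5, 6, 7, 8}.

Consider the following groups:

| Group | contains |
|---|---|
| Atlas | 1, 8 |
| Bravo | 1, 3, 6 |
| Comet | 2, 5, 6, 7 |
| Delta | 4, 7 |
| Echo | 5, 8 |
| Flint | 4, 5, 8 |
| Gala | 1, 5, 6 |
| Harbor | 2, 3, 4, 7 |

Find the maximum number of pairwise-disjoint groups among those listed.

Bravo, Delta, Echo are pairwise disjoint (Bravo={1,3,6}; Delta={4,7}; Echo={5,8}).
Every remaining group overlaps one of these, and no 4 of the listed groups are pairwise disjoint, so 3 is the maximum.

3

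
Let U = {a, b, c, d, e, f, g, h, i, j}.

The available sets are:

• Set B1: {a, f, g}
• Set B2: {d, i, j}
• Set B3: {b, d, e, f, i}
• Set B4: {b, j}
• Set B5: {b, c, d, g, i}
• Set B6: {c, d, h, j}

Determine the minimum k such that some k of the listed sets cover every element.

B1 and B3 and B6 together: B1 ∪ B3 ∪ B6 = {a, b, c, d, e, f, g, h, i, j} — every element is covered.
Only B1 contains a, so B1 is forced; the remaining 7 elements need at least 2 more sets (each remaining set adds at most 4) — so at least 3 sets are needed, and 3 is optimal.

3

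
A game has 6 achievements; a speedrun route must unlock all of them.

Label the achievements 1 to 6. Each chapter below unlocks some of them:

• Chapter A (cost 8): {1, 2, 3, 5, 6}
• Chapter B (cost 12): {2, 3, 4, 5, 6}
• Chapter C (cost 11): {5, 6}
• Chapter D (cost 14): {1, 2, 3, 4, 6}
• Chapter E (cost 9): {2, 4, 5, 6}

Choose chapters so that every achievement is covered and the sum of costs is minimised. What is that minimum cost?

17

A, E together cover every achievement (A ∪ E = {1, 2, 3, 4, 5, 6}); total cost 8 + 9 = 17.
No covering selection has total cost below 17.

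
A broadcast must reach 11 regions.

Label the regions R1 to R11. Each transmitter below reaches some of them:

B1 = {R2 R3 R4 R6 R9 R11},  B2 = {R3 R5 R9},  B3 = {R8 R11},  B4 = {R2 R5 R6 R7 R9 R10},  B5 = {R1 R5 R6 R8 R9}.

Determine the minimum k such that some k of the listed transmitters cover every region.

3

B1 and B4 and B5 together: B1 ∪ B4 ∪ B5 = {R1, R2, R3, R4, R5, R6, R7, R8, R9, R10, R11} — every region is covered.
Only B5 contains R1, so B5 is forced; the remaining 6 regions need at least 2 more transmitters (each remaining transmitter adds at most 4) — so at least 3 transmitters are needed, and 3 is optimal.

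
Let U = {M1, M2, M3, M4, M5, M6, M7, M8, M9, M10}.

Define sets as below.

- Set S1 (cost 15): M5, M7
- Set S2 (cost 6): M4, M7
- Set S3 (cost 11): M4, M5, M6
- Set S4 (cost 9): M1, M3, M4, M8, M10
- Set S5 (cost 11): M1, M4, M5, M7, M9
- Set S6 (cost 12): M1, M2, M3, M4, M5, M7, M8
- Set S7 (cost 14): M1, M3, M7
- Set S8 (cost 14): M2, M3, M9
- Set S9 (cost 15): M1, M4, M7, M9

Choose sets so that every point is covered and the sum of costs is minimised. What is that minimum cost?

S2, S3, S4, S8 together cover every point (S2 ∪ S3 ∪ S4 ∪ S8 = {M1, M2, M3, M4, M5, M6, M7, M8, M9, M10}); total cost 6 + 11 + 9 + 14 = 40.
The greedy pick S6, S4, S3, S5 costs 43; no covering selection beats 40.

40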